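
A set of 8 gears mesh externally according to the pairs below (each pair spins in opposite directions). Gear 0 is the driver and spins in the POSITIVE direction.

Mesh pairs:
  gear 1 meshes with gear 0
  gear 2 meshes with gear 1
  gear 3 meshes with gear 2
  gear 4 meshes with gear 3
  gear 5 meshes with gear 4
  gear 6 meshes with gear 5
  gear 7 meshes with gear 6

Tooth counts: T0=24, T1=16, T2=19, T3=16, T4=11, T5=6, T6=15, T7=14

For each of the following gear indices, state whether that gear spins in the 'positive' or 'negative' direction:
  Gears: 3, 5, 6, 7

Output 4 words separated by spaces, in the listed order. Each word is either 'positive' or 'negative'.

Gear 0 (driver): positive (depth 0)
  gear 1: meshes with gear 0 -> depth 1 -> negative (opposite of gear 0)
  gear 2: meshes with gear 1 -> depth 2 -> positive (opposite of gear 1)
  gear 3: meshes with gear 2 -> depth 3 -> negative (opposite of gear 2)
  gear 4: meshes with gear 3 -> depth 4 -> positive (opposite of gear 3)
  gear 5: meshes with gear 4 -> depth 5 -> negative (opposite of gear 4)
  gear 6: meshes with gear 5 -> depth 6 -> positive (opposite of gear 5)
  gear 7: meshes with gear 6 -> depth 7 -> negative (opposite of gear 6)
Queried indices 3, 5, 6, 7 -> negative, negative, positive, negative

Answer: negative negative positive negative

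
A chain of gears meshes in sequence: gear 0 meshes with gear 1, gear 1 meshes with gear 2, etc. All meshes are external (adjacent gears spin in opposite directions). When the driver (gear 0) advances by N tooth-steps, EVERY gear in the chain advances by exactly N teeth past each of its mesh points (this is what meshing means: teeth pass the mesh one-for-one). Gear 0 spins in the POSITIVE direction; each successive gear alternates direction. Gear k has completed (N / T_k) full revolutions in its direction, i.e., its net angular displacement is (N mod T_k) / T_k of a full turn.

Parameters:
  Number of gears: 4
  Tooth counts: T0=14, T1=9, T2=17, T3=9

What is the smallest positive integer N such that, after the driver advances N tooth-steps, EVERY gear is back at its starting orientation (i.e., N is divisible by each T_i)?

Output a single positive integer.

Gear k returns to start when N is a multiple of T_k.
All gears at start simultaneously when N is a common multiple of [14, 9, 17, 9]; the smallest such N is lcm(14, 9, 17, 9).
Start: lcm = T0 = 14
Fold in T1=9: gcd(14, 9) = 1; lcm(14, 9) = 14 * 9 / 1 = 126 / 1 = 126
Fold in T2=17: gcd(126, 17) = 1; lcm(126, 17) = 126 * 17 / 1 = 2142 / 1 = 2142
Fold in T3=9: gcd(2142, 9) = 9; lcm(2142, 9) = 2142 * 9 / 9 = 19278 / 9 = 2142
Full cycle length = 2142

Answer: 2142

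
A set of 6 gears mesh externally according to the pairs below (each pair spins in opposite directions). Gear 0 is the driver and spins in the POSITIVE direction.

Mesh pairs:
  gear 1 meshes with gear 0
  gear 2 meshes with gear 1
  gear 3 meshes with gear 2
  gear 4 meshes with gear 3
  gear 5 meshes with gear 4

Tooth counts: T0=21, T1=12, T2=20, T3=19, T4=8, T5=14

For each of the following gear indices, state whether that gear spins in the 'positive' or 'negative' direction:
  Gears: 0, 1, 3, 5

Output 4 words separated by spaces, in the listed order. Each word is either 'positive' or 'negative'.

Gear 0 (driver): positive (depth 0)
  gear 1: meshes with gear 0 -> depth 1 -> negative (opposite of gear 0)
  gear 2: meshes with gear 1 -> depth 2 -> positive (opposite of gear 1)
  gear 3: meshes with gear 2 -> depth 3 -> negative (opposite of gear 2)
  gear 4: meshes with gear 3 -> depth 4 -> positive (opposite of gear 3)
  gear 5: meshes with gear 4 -> depth 5 -> negative (opposite of gear 4)
Queried indices 0, 1, 3, 5 -> positive, negative, negative, negative

Answer: positive negative negative negative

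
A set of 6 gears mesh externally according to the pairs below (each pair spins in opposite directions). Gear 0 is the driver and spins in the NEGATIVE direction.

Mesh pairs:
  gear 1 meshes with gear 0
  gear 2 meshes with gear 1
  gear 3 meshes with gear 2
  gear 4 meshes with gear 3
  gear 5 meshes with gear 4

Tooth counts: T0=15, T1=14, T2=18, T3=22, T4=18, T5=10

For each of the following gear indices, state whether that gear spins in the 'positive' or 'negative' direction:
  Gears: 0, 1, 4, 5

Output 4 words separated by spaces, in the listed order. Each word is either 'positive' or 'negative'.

Gear 0 (driver): negative (depth 0)
  gear 1: meshes with gear 0 -> depth 1 -> positive (opposite of gear 0)
  gear 2: meshes with gear 1 -> depth 2 -> negative (opposite of gear 1)
  gear 3: meshes with gear 2 -> depth 3 -> positive (opposite of gear 2)
  gear 4: meshes with gear 3 -> depth 4 -> negative (opposite of gear 3)
  gear 5: meshes with gear 4 -> depth 5 -> positive (opposite of gear 4)
Queried indices 0, 1, 4, 5 -> negative, positive, negative, positive

Answer: negative positive negative positive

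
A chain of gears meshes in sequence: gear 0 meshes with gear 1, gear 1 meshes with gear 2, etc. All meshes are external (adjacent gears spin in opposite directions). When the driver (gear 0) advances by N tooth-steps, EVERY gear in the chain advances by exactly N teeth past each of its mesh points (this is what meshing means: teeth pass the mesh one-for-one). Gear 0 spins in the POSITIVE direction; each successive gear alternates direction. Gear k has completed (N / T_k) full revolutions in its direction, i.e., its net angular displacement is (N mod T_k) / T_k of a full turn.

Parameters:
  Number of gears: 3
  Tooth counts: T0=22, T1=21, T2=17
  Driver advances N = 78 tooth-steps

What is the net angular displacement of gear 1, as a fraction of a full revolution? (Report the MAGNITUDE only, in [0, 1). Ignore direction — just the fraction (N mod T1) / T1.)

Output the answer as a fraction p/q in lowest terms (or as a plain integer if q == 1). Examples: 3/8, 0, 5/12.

Answer: 5/7

Derivation:
Chain of 3 gears, tooth counts: [22, 21, 17]
  gear 0: T0=22, direction=positive, advance = 78 mod 22 = 12 teeth = 12/22 turn
  gear 1: T1=21, direction=negative, advance = 78 mod 21 = 15 teeth = 15/21 turn
  gear 2: T2=17, direction=positive, advance = 78 mod 17 = 10 teeth = 10/17 turn
Gear 1: 78 mod 21 = 15
Fraction = 15 / 21 = 5/7 (gcd(15,21)=3) = 5/7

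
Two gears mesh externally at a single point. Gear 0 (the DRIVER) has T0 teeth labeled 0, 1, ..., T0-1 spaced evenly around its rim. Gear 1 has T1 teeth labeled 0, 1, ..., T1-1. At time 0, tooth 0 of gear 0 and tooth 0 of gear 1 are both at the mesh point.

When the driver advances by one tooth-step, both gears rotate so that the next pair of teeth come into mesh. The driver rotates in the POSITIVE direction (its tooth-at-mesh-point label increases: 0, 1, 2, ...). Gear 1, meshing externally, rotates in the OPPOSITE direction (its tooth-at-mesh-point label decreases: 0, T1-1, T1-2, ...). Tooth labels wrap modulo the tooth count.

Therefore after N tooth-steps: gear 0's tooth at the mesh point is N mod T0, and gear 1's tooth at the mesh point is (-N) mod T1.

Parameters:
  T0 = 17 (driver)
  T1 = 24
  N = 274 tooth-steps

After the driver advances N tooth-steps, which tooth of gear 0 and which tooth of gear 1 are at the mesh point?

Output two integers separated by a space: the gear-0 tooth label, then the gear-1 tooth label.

Gear 0 (driver, T0=17): tooth at mesh = N mod T0
  274 = 16 * 17 + 2, so 274 mod 17 = 2
  gear 0 tooth = 2
Gear 1 (driven, T1=24): tooth at mesh = (-N) mod T1
  274 = 11 * 24 + 10, so 274 mod 24 = 10
  (-274) mod 24 = (-10) mod 24 = 24 - 10 = 14
Mesh after 274 steps: gear-0 tooth 2 meets gear-1 tooth 14

Answer: 2 14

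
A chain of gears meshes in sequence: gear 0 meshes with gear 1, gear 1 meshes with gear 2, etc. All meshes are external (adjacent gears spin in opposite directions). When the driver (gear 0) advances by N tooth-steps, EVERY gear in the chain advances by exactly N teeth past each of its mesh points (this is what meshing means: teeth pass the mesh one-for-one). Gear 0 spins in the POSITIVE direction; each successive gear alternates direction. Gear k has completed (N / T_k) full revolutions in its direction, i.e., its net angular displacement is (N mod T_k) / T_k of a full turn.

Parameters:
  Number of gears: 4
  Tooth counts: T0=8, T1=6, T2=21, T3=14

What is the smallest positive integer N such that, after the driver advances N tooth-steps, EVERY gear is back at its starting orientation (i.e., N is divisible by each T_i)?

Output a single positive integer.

Gear k returns to start when N is a multiple of T_k.
All gears at start simultaneously when N is a common multiple of [8, 6, 21, 14]; the smallest such N is lcm(8, 6, 21, 14).
Start: lcm = T0 = 8
Fold in T1=6: gcd(8, 6) = 2; lcm(8, 6) = 8 * 6 / 2 = 48 / 2 = 24
Fold in T2=21: gcd(24, 21) = 3; lcm(24, 21) = 24 * 21 / 3 = 504 / 3 = 168
Fold in T3=14: gcd(168, 14) = 14; lcm(168, 14) = 168 * 14 / 14 = 2352 / 14 = 168
Full cycle length = 168

Answer: 168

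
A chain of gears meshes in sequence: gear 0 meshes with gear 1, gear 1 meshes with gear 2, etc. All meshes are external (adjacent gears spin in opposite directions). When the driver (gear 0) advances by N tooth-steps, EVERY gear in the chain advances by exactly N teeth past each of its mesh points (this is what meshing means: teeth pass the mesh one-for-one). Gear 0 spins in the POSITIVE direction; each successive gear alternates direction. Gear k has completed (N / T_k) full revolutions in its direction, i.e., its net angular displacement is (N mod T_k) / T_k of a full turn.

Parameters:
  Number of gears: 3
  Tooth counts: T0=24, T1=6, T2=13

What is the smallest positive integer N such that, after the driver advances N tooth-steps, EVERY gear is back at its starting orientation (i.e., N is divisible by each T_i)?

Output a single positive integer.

Answer: 312

Derivation:
Gear k returns to start when N is a multiple of T_k.
All gears at start simultaneously when N is a common multiple of [24, 6, 13]; the smallest such N is lcm(24, 6, 13).
Start: lcm = T0 = 24
Fold in T1=6: gcd(24, 6) = 6; lcm(24, 6) = 24 * 6 / 6 = 144 / 6 = 24
Fold in T2=13: gcd(24, 13) = 1; lcm(24, 13) = 24 * 13 / 1 = 312 / 1 = 312
Full cycle length = 312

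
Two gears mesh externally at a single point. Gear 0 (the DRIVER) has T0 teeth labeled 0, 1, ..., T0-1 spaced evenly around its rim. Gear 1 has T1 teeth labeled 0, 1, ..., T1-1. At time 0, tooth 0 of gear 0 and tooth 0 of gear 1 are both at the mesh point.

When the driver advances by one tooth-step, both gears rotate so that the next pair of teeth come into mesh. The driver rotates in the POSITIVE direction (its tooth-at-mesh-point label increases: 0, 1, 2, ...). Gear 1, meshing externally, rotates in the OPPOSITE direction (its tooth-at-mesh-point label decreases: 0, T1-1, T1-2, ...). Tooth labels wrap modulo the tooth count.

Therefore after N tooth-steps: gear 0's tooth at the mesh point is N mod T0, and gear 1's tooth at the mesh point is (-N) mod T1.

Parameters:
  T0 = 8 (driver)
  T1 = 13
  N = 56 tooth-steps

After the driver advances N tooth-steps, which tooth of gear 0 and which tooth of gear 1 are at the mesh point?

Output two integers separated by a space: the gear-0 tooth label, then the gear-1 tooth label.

Answer: 0 9

Derivation:
Gear 0 (driver, T0=8): tooth at mesh = N mod T0
  56 = 7 * 8 + 0, so 56 mod 8 = 0
  gear 0 tooth = 0
Gear 1 (driven, T1=13): tooth at mesh = (-N) mod T1
  56 = 4 * 13 + 4, so 56 mod 13 = 4
  (-56) mod 13 = (-4) mod 13 = 13 - 4 = 9
Mesh after 56 steps: gear-0 tooth 0 meets gear-1 tooth 9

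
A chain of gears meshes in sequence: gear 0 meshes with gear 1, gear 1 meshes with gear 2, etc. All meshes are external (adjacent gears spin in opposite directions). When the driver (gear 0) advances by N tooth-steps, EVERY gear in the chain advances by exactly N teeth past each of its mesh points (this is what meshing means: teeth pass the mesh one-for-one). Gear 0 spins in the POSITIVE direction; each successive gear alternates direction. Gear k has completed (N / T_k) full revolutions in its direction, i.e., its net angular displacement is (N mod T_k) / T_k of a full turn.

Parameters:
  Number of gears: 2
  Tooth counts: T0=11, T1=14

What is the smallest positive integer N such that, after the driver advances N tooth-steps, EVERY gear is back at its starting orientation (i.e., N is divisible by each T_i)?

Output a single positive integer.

Answer: 154

Derivation:
Gear k returns to start when N is a multiple of T_k.
All gears at start simultaneously when N is a common multiple of [11, 14]; the smallest such N is lcm(11, 14).
Start: lcm = T0 = 11
Fold in T1=14: gcd(11, 14) = 1; lcm(11, 14) = 11 * 14 / 1 = 154 / 1 = 154
Full cycle length = 154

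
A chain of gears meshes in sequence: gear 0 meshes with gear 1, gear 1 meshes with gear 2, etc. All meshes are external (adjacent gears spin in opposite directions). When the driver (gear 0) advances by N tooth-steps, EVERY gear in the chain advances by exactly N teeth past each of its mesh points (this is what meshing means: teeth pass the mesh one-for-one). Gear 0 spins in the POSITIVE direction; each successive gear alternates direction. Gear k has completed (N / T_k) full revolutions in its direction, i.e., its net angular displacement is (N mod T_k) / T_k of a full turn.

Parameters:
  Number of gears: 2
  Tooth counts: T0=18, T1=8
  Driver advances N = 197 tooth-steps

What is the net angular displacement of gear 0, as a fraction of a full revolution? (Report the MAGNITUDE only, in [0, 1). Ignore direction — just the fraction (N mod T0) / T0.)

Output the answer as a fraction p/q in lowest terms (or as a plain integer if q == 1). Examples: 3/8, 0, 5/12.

Answer: 17/18

Derivation:
Chain of 2 gears, tooth counts: [18, 8]
  gear 0: T0=18, direction=positive, advance = 197 mod 18 = 17 teeth = 17/18 turn
  gear 1: T1=8, direction=negative, advance = 197 mod 8 = 5 teeth = 5/8 turn
Gear 0: 197 mod 18 = 17
Fraction = 17 / 18 = 17/18 (gcd(17,18)=1) = 17/18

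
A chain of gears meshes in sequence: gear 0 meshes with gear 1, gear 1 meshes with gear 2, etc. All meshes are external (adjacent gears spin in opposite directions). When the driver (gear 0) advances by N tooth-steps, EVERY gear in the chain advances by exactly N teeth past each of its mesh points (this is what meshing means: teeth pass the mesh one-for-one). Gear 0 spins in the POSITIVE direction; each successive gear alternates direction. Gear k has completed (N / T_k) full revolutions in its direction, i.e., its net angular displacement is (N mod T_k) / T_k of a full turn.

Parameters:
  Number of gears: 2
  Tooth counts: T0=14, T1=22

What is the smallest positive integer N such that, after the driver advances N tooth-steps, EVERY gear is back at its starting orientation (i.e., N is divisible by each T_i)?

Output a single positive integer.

Answer: 154

Derivation:
Gear k returns to start when N is a multiple of T_k.
All gears at start simultaneously when N is a common multiple of [14, 22]; the smallest such N is lcm(14, 22).
Start: lcm = T0 = 14
Fold in T1=22: gcd(14, 22) = 2; lcm(14, 22) = 14 * 22 / 2 = 308 / 2 = 154
Full cycle length = 154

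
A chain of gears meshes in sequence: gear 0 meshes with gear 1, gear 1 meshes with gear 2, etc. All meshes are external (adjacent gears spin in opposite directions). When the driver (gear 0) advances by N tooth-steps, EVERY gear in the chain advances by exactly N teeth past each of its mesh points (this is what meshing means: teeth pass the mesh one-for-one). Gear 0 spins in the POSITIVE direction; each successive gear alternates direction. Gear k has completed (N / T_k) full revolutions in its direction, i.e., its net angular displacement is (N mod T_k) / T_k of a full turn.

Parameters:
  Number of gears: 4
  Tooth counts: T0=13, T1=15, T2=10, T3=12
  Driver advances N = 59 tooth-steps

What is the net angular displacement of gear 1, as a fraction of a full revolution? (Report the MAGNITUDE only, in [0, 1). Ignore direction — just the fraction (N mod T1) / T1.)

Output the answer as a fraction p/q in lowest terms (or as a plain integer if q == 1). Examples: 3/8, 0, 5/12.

Chain of 4 gears, tooth counts: [13, 15, 10, 12]
  gear 0: T0=13, direction=positive, advance = 59 mod 13 = 7 teeth = 7/13 turn
  gear 1: T1=15, direction=negative, advance = 59 mod 15 = 14 teeth = 14/15 turn
  gear 2: T2=10, direction=positive, advance = 59 mod 10 = 9 teeth = 9/10 turn
  gear 3: T3=12, direction=negative, advance = 59 mod 12 = 11 teeth = 11/12 turn
Gear 1: 59 mod 15 = 14
Fraction = 14 / 15 = 14/15 (gcd(14,15)=1) = 14/15

Answer: 14/15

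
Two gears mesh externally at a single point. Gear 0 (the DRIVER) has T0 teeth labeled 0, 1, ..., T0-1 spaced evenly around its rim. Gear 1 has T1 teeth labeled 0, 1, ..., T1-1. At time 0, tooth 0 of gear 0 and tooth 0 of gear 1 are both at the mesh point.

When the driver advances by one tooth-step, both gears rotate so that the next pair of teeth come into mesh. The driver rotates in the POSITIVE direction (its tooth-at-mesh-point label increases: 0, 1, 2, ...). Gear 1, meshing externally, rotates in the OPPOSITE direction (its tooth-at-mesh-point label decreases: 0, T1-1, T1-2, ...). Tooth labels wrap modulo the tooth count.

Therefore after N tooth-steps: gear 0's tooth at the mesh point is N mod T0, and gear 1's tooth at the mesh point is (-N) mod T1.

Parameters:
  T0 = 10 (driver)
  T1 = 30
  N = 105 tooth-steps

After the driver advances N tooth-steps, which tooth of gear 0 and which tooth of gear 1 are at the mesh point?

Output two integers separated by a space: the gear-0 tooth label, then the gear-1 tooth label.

Gear 0 (driver, T0=10): tooth at mesh = N mod T0
  105 = 10 * 10 + 5, so 105 mod 10 = 5
  gear 0 tooth = 5
Gear 1 (driven, T1=30): tooth at mesh = (-N) mod T1
  105 = 3 * 30 + 15, so 105 mod 30 = 15
  (-105) mod 30 = (-15) mod 30 = 30 - 15 = 15
Mesh after 105 steps: gear-0 tooth 5 meets gear-1 tooth 15

Answer: 5 15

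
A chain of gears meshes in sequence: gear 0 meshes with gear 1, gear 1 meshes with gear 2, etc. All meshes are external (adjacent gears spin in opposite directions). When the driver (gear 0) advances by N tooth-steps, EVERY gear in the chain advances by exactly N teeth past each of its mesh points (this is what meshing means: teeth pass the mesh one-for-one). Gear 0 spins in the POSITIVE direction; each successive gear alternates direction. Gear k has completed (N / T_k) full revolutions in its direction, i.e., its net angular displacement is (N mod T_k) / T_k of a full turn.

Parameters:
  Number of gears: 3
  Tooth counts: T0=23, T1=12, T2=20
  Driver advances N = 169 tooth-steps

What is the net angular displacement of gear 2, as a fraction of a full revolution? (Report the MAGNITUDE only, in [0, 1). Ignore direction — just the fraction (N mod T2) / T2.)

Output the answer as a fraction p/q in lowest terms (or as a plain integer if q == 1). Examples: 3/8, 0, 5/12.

Answer: 9/20

Derivation:
Chain of 3 gears, tooth counts: [23, 12, 20]
  gear 0: T0=23, direction=positive, advance = 169 mod 23 = 8 teeth = 8/23 turn
  gear 1: T1=12, direction=negative, advance = 169 mod 12 = 1 teeth = 1/12 turn
  gear 2: T2=20, direction=positive, advance = 169 mod 20 = 9 teeth = 9/20 turn
Gear 2: 169 mod 20 = 9
Fraction = 9 / 20 = 9/20 (gcd(9,20)=1) = 9/20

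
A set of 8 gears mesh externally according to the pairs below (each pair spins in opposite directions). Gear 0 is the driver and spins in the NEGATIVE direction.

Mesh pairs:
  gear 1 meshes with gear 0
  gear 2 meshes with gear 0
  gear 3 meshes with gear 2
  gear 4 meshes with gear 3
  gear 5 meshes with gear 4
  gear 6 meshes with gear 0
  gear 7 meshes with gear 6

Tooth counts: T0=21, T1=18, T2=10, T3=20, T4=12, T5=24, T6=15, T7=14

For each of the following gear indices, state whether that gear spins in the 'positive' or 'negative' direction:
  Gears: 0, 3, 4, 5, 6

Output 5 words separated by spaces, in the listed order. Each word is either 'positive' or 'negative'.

Answer: negative negative positive negative positive

Derivation:
Gear 0 (driver): negative (depth 0)
  gear 1: meshes with gear 0 -> depth 1 -> positive (opposite of gear 0)
  gear 2: meshes with gear 0 -> depth 1 -> positive (opposite of gear 0)
  gear 3: meshes with gear 2 -> depth 2 -> negative (opposite of gear 2)
  gear 4: meshes with gear 3 -> depth 3 -> positive (opposite of gear 3)
  gear 5: meshes with gear 4 -> depth 4 -> negative (opposite of gear 4)
  gear 6: meshes with gear 0 -> depth 1 -> positive (opposite of gear 0)
  gear 7: meshes with gear 6 -> depth 2 -> negative (opposite of gear 6)
Queried indices 0, 3, 4, 5, 6 -> negative, negative, positive, negative, positive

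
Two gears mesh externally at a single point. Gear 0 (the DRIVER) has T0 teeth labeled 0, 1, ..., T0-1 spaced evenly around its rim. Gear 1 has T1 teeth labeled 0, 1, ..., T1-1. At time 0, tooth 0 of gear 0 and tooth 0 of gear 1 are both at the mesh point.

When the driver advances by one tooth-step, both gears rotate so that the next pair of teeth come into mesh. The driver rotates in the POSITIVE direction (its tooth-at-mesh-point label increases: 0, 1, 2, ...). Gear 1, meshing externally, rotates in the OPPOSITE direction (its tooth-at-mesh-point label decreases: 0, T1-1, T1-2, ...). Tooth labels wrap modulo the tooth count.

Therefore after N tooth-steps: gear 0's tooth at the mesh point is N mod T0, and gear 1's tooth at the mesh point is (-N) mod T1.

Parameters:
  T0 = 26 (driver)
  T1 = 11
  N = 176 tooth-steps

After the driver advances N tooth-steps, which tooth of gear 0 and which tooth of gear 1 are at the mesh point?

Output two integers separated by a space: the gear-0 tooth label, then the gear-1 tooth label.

Gear 0 (driver, T0=26): tooth at mesh = N mod T0
  176 = 6 * 26 + 20, so 176 mod 26 = 20
  gear 0 tooth = 20
Gear 1 (driven, T1=11): tooth at mesh = (-N) mod T1
  176 = 16 * 11 + 0, so 176 mod 11 = 0
  (-176) mod 11 = 0
Mesh after 176 steps: gear-0 tooth 20 meets gear-1 tooth 0

Answer: 20 0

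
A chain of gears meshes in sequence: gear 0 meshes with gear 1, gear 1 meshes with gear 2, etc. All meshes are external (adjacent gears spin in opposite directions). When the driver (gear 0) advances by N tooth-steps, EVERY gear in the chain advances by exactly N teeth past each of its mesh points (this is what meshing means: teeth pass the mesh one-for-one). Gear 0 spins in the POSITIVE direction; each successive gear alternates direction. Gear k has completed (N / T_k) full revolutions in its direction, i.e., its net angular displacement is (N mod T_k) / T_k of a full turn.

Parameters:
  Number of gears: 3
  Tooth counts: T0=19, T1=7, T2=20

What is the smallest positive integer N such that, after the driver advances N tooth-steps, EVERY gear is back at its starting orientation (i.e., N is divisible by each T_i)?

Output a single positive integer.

Gear k returns to start when N is a multiple of T_k.
All gears at start simultaneously when N is a common multiple of [19, 7, 20]; the smallest such N is lcm(19, 7, 20).
Start: lcm = T0 = 19
Fold in T1=7: gcd(19, 7) = 1; lcm(19, 7) = 19 * 7 / 1 = 133 / 1 = 133
Fold in T2=20: gcd(133, 20) = 1; lcm(133, 20) = 133 * 20 / 1 = 2660 / 1 = 2660
Full cycle length = 2660

Answer: 2660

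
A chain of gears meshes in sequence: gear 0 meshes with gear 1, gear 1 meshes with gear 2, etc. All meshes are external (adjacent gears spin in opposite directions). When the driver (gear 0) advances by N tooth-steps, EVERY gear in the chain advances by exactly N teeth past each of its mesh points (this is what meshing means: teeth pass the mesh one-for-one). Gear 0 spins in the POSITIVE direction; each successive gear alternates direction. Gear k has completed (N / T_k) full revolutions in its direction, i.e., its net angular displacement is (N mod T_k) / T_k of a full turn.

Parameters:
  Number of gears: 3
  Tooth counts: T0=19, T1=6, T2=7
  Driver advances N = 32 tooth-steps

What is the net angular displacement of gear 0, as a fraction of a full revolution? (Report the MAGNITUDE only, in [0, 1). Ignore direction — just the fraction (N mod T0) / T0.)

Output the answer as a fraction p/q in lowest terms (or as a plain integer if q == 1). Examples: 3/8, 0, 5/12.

Answer: 13/19

Derivation:
Chain of 3 gears, tooth counts: [19, 6, 7]
  gear 0: T0=19, direction=positive, advance = 32 mod 19 = 13 teeth = 13/19 turn
  gear 1: T1=6, direction=negative, advance = 32 mod 6 = 2 teeth = 2/6 turn
  gear 2: T2=7, direction=positive, advance = 32 mod 7 = 4 teeth = 4/7 turn
Gear 0: 32 mod 19 = 13
Fraction = 13 / 19 = 13/19 (gcd(13,19)=1) = 13/19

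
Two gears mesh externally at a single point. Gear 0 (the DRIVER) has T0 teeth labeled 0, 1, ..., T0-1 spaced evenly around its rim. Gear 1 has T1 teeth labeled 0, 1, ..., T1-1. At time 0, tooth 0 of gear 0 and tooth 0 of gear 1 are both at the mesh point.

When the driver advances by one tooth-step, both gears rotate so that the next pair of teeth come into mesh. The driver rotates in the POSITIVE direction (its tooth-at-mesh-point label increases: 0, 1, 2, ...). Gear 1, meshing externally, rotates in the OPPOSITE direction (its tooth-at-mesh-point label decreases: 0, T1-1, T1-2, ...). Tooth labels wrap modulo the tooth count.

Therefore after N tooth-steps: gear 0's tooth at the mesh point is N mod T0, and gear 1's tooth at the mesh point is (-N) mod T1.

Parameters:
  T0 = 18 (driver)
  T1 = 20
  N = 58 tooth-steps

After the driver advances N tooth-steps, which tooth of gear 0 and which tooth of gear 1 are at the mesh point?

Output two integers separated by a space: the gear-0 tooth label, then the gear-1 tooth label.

Gear 0 (driver, T0=18): tooth at mesh = N mod T0
  58 = 3 * 18 + 4, so 58 mod 18 = 4
  gear 0 tooth = 4
Gear 1 (driven, T1=20): tooth at mesh = (-N) mod T1
  58 = 2 * 20 + 18, so 58 mod 20 = 18
  (-58) mod 20 = (-18) mod 20 = 20 - 18 = 2
Mesh after 58 steps: gear-0 tooth 4 meets gear-1 tooth 2

Answer: 4 2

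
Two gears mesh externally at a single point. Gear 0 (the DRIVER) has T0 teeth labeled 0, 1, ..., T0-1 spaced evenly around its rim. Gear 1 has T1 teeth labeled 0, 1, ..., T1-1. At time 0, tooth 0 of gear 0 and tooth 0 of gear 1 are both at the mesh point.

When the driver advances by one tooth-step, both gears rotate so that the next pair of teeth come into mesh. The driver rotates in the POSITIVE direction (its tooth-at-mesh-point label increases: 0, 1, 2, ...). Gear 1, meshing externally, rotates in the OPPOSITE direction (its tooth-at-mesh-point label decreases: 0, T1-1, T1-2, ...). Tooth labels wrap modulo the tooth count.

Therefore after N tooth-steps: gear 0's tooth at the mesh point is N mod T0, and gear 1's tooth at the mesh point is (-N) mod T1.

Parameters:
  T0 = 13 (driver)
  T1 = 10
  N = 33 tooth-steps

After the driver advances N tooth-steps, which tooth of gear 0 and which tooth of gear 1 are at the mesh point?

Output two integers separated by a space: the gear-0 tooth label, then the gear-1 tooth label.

Gear 0 (driver, T0=13): tooth at mesh = N mod T0
  33 = 2 * 13 + 7, so 33 mod 13 = 7
  gear 0 tooth = 7
Gear 1 (driven, T1=10): tooth at mesh = (-N) mod T1
  33 = 3 * 10 + 3, so 33 mod 10 = 3
  (-33) mod 10 = (-3) mod 10 = 10 - 3 = 7
Mesh after 33 steps: gear-0 tooth 7 meets gear-1 tooth 7

Answer: 7 7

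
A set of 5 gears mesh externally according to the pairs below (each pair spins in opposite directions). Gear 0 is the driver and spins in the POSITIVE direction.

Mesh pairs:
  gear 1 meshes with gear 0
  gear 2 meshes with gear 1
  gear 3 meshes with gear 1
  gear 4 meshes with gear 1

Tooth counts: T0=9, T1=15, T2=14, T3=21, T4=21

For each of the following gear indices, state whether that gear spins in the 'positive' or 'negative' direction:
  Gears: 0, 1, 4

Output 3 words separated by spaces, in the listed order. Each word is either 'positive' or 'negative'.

Answer: positive negative positive

Derivation:
Gear 0 (driver): positive (depth 0)
  gear 1: meshes with gear 0 -> depth 1 -> negative (opposite of gear 0)
  gear 2: meshes with gear 1 -> depth 2 -> positive (opposite of gear 1)
  gear 3: meshes with gear 1 -> depth 2 -> positive (opposite of gear 1)
  gear 4: meshes with gear 1 -> depth 2 -> positive (opposite of gear 1)
Queried indices 0, 1, 4 -> positive, negative, positive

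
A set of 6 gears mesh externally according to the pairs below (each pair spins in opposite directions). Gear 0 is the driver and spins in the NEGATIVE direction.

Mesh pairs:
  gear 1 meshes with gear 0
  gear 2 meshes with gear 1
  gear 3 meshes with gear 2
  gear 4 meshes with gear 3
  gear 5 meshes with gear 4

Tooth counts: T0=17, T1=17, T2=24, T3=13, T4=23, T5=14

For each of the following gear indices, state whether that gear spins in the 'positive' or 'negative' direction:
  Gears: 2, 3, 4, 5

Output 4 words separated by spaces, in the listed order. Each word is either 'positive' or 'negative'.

Gear 0 (driver): negative (depth 0)
  gear 1: meshes with gear 0 -> depth 1 -> positive (opposite of gear 0)
  gear 2: meshes with gear 1 -> depth 2 -> negative (opposite of gear 1)
  gear 3: meshes with gear 2 -> depth 3 -> positive (opposite of gear 2)
  gear 4: meshes with gear 3 -> depth 4 -> negative (opposite of gear 3)
  gear 5: meshes with gear 4 -> depth 5 -> positive (opposite of gear 4)
Queried indices 2, 3, 4, 5 -> negative, positive, negative, positive

Answer: negative positive negative positive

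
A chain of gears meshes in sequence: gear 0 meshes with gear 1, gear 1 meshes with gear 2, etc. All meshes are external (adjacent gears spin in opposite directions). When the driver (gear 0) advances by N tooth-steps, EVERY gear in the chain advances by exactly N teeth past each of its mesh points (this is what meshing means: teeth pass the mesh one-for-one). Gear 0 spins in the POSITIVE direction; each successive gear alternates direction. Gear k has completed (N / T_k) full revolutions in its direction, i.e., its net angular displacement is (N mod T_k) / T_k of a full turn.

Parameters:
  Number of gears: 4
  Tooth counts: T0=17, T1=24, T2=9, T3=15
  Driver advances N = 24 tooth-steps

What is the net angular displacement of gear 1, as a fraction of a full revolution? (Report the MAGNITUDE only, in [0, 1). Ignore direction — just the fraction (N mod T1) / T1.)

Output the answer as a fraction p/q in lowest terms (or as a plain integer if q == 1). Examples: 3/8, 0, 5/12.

Answer: 0

Derivation:
Chain of 4 gears, tooth counts: [17, 24, 9, 15]
  gear 0: T0=17, direction=positive, advance = 24 mod 17 = 7 teeth = 7/17 turn
  gear 1: T1=24, direction=negative, advance = 24 mod 24 = 0 teeth = 0/24 turn
  gear 2: T2=9, direction=positive, advance = 24 mod 9 = 6 teeth = 6/9 turn
  gear 3: T3=15, direction=negative, advance = 24 mod 15 = 9 teeth = 9/15 turn
Gear 1: 24 mod 24 = 0
Fraction = 0 / 24 = 0/1 (gcd(0,24)=24) = 0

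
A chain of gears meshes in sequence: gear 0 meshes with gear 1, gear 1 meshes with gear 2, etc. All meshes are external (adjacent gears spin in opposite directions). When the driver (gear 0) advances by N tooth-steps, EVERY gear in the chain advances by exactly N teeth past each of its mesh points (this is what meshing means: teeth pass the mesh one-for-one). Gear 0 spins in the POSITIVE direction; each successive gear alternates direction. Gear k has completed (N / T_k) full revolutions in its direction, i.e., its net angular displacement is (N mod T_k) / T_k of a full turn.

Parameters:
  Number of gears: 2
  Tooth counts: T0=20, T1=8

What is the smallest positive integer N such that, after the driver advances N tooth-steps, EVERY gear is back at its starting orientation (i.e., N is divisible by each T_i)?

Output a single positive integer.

Answer: 40

Derivation:
Gear k returns to start when N is a multiple of T_k.
All gears at start simultaneously when N is a common multiple of [20, 8]; the smallest such N is lcm(20, 8).
Start: lcm = T0 = 20
Fold in T1=8: gcd(20, 8) = 4; lcm(20, 8) = 20 * 8 / 4 = 160 / 4 = 40
Full cycle length = 40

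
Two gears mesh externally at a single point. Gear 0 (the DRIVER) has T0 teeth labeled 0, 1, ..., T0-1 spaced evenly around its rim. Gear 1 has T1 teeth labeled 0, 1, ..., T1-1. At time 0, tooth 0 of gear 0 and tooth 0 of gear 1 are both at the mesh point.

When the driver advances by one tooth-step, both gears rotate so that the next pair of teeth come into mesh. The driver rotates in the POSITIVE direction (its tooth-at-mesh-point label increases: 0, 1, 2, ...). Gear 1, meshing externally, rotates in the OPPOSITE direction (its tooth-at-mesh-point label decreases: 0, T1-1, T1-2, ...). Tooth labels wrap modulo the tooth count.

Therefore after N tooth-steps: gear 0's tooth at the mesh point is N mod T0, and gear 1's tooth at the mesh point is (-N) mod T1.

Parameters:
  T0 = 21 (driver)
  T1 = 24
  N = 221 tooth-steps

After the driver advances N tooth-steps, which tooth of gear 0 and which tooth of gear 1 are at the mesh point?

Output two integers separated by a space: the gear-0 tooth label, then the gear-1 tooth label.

Answer: 11 19

Derivation:
Gear 0 (driver, T0=21): tooth at mesh = N mod T0
  221 = 10 * 21 + 11, so 221 mod 21 = 11
  gear 0 tooth = 11
Gear 1 (driven, T1=24): tooth at mesh = (-N) mod T1
  221 = 9 * 24 + 5, so 221 mod 24 = 5
  (-221) mod 24 = (-5) mod 24 = 24 - 5 = 19
Mesh after 221 steps: gear-0 tooth 11 meets gear-1 tooth 19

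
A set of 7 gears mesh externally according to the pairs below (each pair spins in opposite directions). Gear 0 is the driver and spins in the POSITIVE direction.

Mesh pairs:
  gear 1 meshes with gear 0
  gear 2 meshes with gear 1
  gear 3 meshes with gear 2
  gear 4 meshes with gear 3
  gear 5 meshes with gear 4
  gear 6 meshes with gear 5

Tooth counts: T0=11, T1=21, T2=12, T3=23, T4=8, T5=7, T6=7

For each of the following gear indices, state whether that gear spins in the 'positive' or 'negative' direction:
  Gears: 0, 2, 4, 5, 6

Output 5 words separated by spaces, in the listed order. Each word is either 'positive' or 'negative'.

Gear 0 (driver): positive (depth 0)
  gear 1: meshes with gear 0 -> depth 1 -> negative (opposite of gear 0)
  gear 2: meshes with gear 1 -> depth 2 -> positive (opposite of gear 1)
  gear 3: meshes with gear 2 -> depth 3 -> negative (opposite of gear 2)
  gear 4: meshes with gear 3 -> depth 4 -> positive (opposite of gear 3)
  gear 5: meshes with gear 4 -> depth 5 -> negative (opposite of gear 4)
  gear 6: meshes with gear 5 -> depth 6 -> positive (opposite of gear 5)
Queried indices 0, 2, 4, 5, 6 -> positive, positive, positive, negative, positive

Answer: positive positive positive negative positive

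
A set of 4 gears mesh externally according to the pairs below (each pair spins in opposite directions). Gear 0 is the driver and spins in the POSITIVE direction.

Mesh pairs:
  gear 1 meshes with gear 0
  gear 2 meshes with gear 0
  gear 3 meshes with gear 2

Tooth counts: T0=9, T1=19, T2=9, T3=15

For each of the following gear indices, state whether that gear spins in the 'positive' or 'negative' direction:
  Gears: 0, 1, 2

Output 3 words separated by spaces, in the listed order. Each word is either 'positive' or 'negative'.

Answer: positive negative negative

Derivation:
Gear 0 (driver): positive (depth 0)
  gear 1: meshes with gear 0 -> depth 1 -> negative (opposite of gear 0)
  gear 2: meshes with gear 0 -> depth 1 -> negative (opposite of gear 0)
  gear 3: meshes with gear 2 -> depth 2 -> positive (opposite of gear 2)
Queried indices 0, 1, 2 -> positive, negative, negative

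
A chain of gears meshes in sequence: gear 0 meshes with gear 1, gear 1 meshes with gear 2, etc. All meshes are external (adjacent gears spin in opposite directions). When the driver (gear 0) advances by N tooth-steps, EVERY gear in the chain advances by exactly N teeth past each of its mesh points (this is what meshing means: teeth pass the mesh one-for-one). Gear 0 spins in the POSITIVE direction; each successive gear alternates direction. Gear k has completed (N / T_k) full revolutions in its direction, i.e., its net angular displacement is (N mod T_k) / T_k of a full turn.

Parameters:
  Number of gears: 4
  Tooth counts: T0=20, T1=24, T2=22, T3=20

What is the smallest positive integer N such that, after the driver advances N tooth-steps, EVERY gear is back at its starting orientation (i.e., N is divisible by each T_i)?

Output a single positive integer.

Answer: 1320

Derivation:
Gear k returns to start when N is a multiple of T_k.
All gears at start simultaneously when N is a common multiple of [20, 24, 22, 20]; the smallest such N is lcm(20, 24, 22, 20).
Start: lcm = T0 = 20
Fold in T1=24: gcd(20, 24) = 4; lcm(20, 24) = 20 * 24 / 4 = 480 / 4 = 120
Fold in T2=22: gcd(120, 22) = 2; lcm(120, 22) = 120 * 22 / 2 = 2640 / 2 = 1320
Fold in T3=20: gcd(1320, 20) = 20; lcm(1320, 20) = 1320 * 20 / 20 = 26400 / 20 = 1320
Full cycle length = 1320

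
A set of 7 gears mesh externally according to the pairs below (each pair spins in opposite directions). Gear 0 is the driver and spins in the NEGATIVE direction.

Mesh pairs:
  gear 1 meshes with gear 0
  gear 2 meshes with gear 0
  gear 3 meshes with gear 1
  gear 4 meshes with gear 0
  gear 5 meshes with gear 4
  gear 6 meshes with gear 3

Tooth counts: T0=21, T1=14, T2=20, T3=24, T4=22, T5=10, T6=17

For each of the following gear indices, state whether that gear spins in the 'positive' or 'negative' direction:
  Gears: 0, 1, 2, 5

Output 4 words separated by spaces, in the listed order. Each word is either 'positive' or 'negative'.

Answer: negative positive positive negative

Derivation:
Gear 0 (driver): negative (depth 0)
  gear 1: meshes with gear 0 -> depth 1 -> positive (opposite of gear 0)
  gear 2: meshes with gear 0 -> depth 1 -> positive (opposite of gear 0)
  gear 3: meshes with gear 1 -> depth 2 -> negative (opposite of gear 1)
  gear 4: meshes with gear 0 -> depth 1 -> positive (opposite of gear 0)
  gear 5: meshes with gear 4 -> depth 2 -> negative (opposite of gear 4)
  gear 6: meshes with gear 3 -> depth 3 -> positive (opposite of gear 3)
Queried indices 0, 1, 2, 5 -> negative, positive, positive, negative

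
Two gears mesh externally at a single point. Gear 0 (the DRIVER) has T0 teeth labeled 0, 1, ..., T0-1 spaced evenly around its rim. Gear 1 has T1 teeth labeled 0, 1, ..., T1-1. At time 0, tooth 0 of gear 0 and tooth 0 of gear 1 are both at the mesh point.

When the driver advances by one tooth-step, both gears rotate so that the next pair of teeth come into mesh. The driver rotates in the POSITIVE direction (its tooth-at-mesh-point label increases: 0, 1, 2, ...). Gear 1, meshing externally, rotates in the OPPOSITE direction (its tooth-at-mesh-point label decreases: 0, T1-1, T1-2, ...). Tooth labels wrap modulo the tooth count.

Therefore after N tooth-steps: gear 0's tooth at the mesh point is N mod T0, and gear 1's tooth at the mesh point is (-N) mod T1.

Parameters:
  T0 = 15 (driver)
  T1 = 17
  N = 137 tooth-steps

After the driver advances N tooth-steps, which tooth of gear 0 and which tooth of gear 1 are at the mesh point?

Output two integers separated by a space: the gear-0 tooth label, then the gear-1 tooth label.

Gear 0 (driver, T0=15): tooth at mesh = N mod T0
  137 = 9 * 15 + 2, so 137 mod 15 = 2
  gear 0 tooth = 2
Gear 1 (driven, T1=17): tooth at mesh = (-N) mod T1
  137 = 8 * 17 + 1, so 137 mod 17 = 1
  (-137) mod 17 = (-1) mod 17 = 17 - 1 = 16
Mesh after 137 steps: gear-0 tooth 2 meets gear-1 tooth 16

Answer: 2 16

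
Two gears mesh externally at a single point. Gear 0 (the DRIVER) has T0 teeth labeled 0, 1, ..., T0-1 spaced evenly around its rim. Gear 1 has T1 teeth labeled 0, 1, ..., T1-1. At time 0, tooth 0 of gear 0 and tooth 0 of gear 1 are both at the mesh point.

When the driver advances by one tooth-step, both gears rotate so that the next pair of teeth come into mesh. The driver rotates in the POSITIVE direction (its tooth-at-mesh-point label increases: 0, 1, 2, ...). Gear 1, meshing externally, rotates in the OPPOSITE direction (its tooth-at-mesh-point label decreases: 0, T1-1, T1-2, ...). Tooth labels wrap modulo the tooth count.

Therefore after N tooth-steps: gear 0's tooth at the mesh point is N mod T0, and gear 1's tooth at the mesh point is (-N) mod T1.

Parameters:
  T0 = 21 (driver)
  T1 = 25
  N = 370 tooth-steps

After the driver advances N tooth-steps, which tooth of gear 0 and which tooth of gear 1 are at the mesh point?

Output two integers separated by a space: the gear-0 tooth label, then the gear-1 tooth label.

Gear 0 (driver, T0=21): tooth at mesh = N mod T0
  370 = 17 * 21 + 13, so 370 mod 21 = 13
  gear 0 tooth = 13
Gear 1 (driven, T1=25): tooth at mesh = (-N) mod T1
  370 = 14 * 25 + 20, so 370 mod 25 = 20
  (-370) mod 25 = (-20) mod 25 = 25 - 20 = 5
Mesh after 370 steps: gear-0 tooth 13 meets gear-1 tooth 5

Answer: 13 5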